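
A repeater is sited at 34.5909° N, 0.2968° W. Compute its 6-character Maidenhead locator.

IM94uo

Add 180° to longitude and 90° to latitude: 179.7032, 124.5909.
Field (20°×10°, letters A–R): lon ⌊179.7032/20⌋ = 8 → I; lat ⌊124.5909/10⌋ = 12 → M.
Square (2°×1°, digits 0–9): lon ⌊19.7032/2⌋ = 9; lat ⌊4.5909/1⌋ = 4.
Subsquare (5′×2.5′, letters a–x): lon ⌊1.7032/0.0833333⌋ = 20 → u; lat ⌊0.5909/0.0416667⌋ = 14 → o.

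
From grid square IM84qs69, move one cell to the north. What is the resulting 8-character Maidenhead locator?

Latitude extended square 9; +1 → 10, wraps to 0, carry into subsquare.
Latitude subsquare s = 18; +1 → 19 = t.
The longitude characters are unchanged.

IM84qt60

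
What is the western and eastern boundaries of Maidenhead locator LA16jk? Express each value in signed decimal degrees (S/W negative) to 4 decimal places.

42.7500, 42.8333

Field L=11, A=0: +11·20° lon, +0·10° lat → SW at lon 40°, lat -90°.
Square 1, 6: +1·2° lon, +6·1° lat → SW at lon 42°, lat -84°.
Subsquare j=9, k=10: +9·0.0833333° lon, +10·0.0416667° lat → SW at lon 42.75°, lat -83.5833°.
Cell spans 0.0833333° lon × 0.0416667° lat.
west 42.7500, east 42.8333.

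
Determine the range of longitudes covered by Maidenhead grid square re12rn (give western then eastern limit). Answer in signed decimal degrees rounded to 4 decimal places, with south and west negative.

163.4167, 163.5000

Field R=17, E=4: +17·20° lon, +4·10° lat → SW at lon 160°, lat -50°.
Square 1, 2: +1·2° lon, +2·1° lat → SW at lon 162°, lat -48°.
Subsquare r=17, n=13: +17·0.0833333° lon, +13·0.0416667° lat → SW at lon 163.417°, lat -47.4583°.
Cell spans 0.0833333° lon × 0.0416667° lat.
west 163.4167, east 163.5000.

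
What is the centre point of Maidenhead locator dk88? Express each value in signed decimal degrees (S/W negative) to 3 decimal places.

Field D=3, K=10: +3·20° lon, +10·10° lat → SW at lon -120°, lat 10°.
Square 8, 8: +8·2° lon, +8·1° lat → SW at lon -104°, lat 18°.
Cell spans 2° lon × 1° lat. Centre is SW corner plus half of each.
latitude 18.500, longitude -103.000.

18.500, -103.000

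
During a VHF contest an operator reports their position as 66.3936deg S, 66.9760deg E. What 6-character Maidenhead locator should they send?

Shift to the Maidenhead origin (180°W, 90°S): lon 246.9760, lat 23.6064.
Field: 246.9760/20 → 12 → M, 23.6064/10 → 2 → C; chars MC.
Square: 6.9760/2 → 3, 3.6064/1 → 3; chars 33.
Subsquare: 0.9760/0.0833333 → 11 → l, 0.6064/0.0416667 → 14 → o; chars lo.

MC33lo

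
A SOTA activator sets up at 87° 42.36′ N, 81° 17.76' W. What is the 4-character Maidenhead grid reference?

ER97

Offset from 180°W / 90°S: lon 98.70°, lat 177.71°.
Field: lon ⌊98.70/20⌋ = 4 → E; lat ⌊177.71/10⌋ = 17 → R.
Square: lon ⌊18.70/2⌋ = 9; lat ⌊7.71/1⌋ = 7.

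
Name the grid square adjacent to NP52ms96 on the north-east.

NP52ns07

Longitude extended square 9; +1 → 10, wraps to 0, carry into subsquare.
Longitude subsquare m = 12; +1 → 13 = n.
Latitude extended square 6; +1 → 7.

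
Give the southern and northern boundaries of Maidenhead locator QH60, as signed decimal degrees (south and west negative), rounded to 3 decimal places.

Field Q=16, H=7: +16·20° lon, +7·10° lat → SW at lon 140°, lat -20°.
Square 6, 0: +6·2° lon, +0·1° lat → SW at lon 152°, lat -20°.
Cell spans 2° lon × 1° lat.
south -20.000, north -19.000.

-20.000, -19.000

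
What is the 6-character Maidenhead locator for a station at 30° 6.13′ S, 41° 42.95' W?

Add 180° to longitude and 90° to latitude: 138.2842, 59.8978.
Field: 138.2842/20 → 6 → G, 59.8978/10 → 5 → F; chars GF.
Square: 18.2842/2 → 9, 9.8978/1 → 9; chars 99.
Subsquare: 0.2842/0.0833333 → 3 → d, 0.8978/0.0416667 → 21 → v; chars dv.

GF99dv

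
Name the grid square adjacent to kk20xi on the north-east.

KK30aj

Longitude subsquare x = 23; +1 → 24, wraps to 0 = a, carry into square.
Longitude square 2; +1 → 3.
Latitude subsquare i = 8; +1 → 9 = j.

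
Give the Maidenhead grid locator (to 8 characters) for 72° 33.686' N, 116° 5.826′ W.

Offset from 180°W / 90°S: lon 63.90290°, lat 162.56143°.
Field (20°×10°, letters A–R): 63.90290/20 → 3 → D, 162.56143/10 → 16 → Q; chars DQ.
Square (2°×1°, digits 0–9): 3.90290/2 → 1, 2.56143/1 → 2; chars 12.
Subsquare (5′×2.5′, letters a–x): 1.90290/0.0833333 → 22 → w, 0.56143/0.0416667 → 13 → n; chars wn.
Extended square (30″×15″, digits 0–9): 0.06957/0.00833333 → 8, 0.01977/0.00416667 → 4; chars 84.

DQ12wn84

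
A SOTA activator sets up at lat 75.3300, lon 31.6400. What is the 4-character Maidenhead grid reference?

KQ55

Shift to the Maidenhead origin (180°W, 90°S): lon 211.64, lat 165.33.
Field: lon ⌊211.64/20⌋ = 10 → K; lat ⌊165.33/10⌋ = 16 → Q.
Square: lon ⌊11.64/2⌋ = 5; lat ⌊5.33/1⌋ = 5.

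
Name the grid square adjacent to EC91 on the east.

FC01

Longitude square 9; +1 → 10, wraps to 0, carry into field.
Longitude field E = 4; +1 → 5 = F.
The latitude characters are unchanged.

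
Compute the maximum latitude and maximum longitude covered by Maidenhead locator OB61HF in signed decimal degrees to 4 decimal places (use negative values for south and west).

Field O=14, B=1: +14·20° lon, +1·10° lat → SW at lon 100°, lat -80°.
Square 6, 1: +6·2° lon, +1·1° lat → SW at lon 112°, lat -79°.
Subsquare h=7, f=5: +7·0.0833333° lon, +5·0.0416667° lat → SW at lon 112.583°, lat -78.7917°.
Cell spans 0.0833333° lon × 0.0416667° lat. NE corner is SW corner plus one full cell.
latitude -78.7500, longitude 112.6667.

-78.7500, 112.6667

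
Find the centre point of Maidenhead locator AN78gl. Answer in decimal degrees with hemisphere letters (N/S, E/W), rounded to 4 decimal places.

48.4792° N, 165.4583° W

Field A=0, N=13: +0·20° lon, +13·10° lat → SW at lon -180°, lat 40°.
Square 7, 8: +7·2° lon, +8·1° lat → SW at lon -166°, lat 48°.
Subsquare g=6, l=11: +6·0.0833333° lon, +11·0.0416667° lat → SW at lon -165.5°, lat 48.4583°.
Cell spans 0.0833333° lon × 0.0416667° lat. Centre is SW corner plus half of each.
latitude 48.4792° N, longitude 165.4583° W.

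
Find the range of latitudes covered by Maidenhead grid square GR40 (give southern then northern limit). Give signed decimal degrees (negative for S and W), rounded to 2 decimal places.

80.00, 81.00

Field G=6, R=17: +6·20° lon, +17·10° lat → SW at lon -60°, lat 80°.
Square 4, 0: +4·2° lon, +0·1° lat → SW at lon -52°, lat 80°.
Cell spans 2° lon × 1° lat.
south 80.00, north 81.00.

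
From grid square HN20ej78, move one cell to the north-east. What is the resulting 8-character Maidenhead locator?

HN20ej89

Longitude extended square 7; +1 → 8.
Latitude extended square 8; +1 → 9.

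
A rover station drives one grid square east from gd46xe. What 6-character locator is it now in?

GD56ae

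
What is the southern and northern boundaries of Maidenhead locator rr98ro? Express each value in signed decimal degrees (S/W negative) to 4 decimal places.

88.5833, 88.6250

Field R=17, R=17: +17·20° lon, +17·10° lat → SW at lon 160°, lat 80°.
Square 9, 8: +9·2° lon, +8·1° lat → SW at lon 178°, lat 88°.
Subsquare r=17, o=14: +17·0.0833333° lon, +14·0.0416667° lat → SW at lon 179.417°, lat 88.5833°.
Cell spans 0.0833333° lon × 0.0416667° lat.
south 88.5833, north 88.6250.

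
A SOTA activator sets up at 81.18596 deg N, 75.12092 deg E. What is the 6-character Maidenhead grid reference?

Offset from 180°W / 90°S: lon 255.1209°, lat 171.1860°.
Field: 255.1209/20 → 12 → M, 171.1860/10 → 17 → R; chars MR.
Square: 15.1209/2 → 7, 1.1860/1 → 1; chars 71.
Subsquare: 1.1209/0.0833333 → 13 → n, 0.1860/0.0416667 → 4 → e; chars ne.

MR71ne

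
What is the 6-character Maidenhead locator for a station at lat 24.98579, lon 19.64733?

Shift to the Maidenhead origin (180°W, 90°S): lon 199.6473, lat 114.9858.
Field: lon ⌊199.6473/20⌋ = 9 → J; lat ⌊114.9858/10⌋ = 11 → L.
Square: lon ⌊19.6473/2⌋ = 9; lat ⌊4.9858/1⌋ = 4.
Subsquare: lon ⌊1.6473/0.0833333⌋ = 19 → t; lat ⌊0.9858/0.0416667⌋ = 23 → x.

JL94tx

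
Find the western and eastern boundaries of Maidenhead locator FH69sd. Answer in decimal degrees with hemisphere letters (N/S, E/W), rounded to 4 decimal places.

66.5000° W, 66.4167° W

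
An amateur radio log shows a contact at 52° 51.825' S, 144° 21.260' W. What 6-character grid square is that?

BD77td

Add 180° to longitude and 90° to latitude: 35.6457, 37.1362.
Field: lon ⌊35.6457/20⌋ = 1 → B; lat ⌊37.1362/10⌋ = 3 → D.
Square: lon ⌊15.6457/2⌋ = 7; lat ⌊7.1362/1⌋ = 7.
Subsquare: lon ⌊1.6457/0.0833333⌋ = 19 → t; lat ⌊0.1362/0.0416667⌋ = 3 → d.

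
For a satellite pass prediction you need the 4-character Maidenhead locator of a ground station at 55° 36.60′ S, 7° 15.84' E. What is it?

Shift to the Maidenhead origin (180°W, 90°S): lon 187.26, lat 34.39.
Field (20°×10°, letters A–R): 187.26/20 → 9 → J, 34.39/10 → 3 → D; chars JD.
Square (2°×1°, digits 0–9): 7.26/2 → 3, 4.39/1 → 4; chars 34.

JD34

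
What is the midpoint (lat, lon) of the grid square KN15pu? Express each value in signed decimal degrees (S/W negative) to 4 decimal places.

Field K=10, N=13: +10·20° lon, +13·10° lat → SW at lon 20°, lat 40°.
Square 1, 5: +1·2° lon, +5·1° lat → SW at lon 22°, lat 45°.
Subsquare p=15, u=20: +15·0.0833333° lon, +20·0.0416667° lat → SW at lon 23.25°, lat 45.8333°.
Cell spans 0.0833333° lon × 0.0416667° lat. Centre is SW corner plus half of each.
latitude 45.8542, longitude 23.2917.

45.8542, 23.2917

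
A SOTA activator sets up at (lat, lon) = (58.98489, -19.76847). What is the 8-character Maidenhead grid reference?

Add 180° to longitude and 90° to latitude: 160.23153, 148.98489.
Field (20°×10°, letters A–R): lon ⌊160.23153/20⌋ = 8 → I; lat ⌊148.98489/10⌋ = 14 → O.
Square (2°×1°, digits 0–9): lon ⌊0.23153/2⌋ = 0; lat ⌊8.98489/1⌋ = 8.
Subsquare (5′×2.5′, letters a–x): lon ⌊0.23153/0.0833333⌋ = 2 → c; lat ⌊0.98489/0.0416667⌋ = 23 → x.
Extended square (30″×15″, digits 0–9): lon ⌊0.06486/0.00833333⌋ = 7; lat ⌊0.02656/0.00416667⌋ = 6.

IO08cx76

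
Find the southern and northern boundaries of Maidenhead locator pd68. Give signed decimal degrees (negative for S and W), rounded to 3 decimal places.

-52.000, -51.000

Field P=15, D=3: +15·20° lon, +3·10° lat → SW at lon 120°, lat -60°.
Square 6, 8: +6·2° lon, +8·1° lat → SW at lon 132°, lat -52°.
Cell spans 2° lon × 1° lat.
south -52.000, north -51.000.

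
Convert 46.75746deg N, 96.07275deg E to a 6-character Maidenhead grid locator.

NN86as

Shift to the Maidenhead origin (180°W, 90°S): lon 276.0727, lat 136.7575.
Field: 276.0727/20 → 13 → N, 136.7575/10 → 13 → N; chars NN.
Square: 16.0727/2 → 8, 6.7575/1 → 6; chars 86.
Subsquare: 0.0727/0.0833333 → 0 → a, 0.7575/0.0416667 → 18 → s; chars as.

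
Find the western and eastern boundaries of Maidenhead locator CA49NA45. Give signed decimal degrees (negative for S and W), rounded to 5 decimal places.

Field C=2, A=0: +2·20° lon, +0·10° lat → SW at lon -140°, lat -90°.
Square 4, 9: +4·2° lon, +9·1° lat → SW at lon -132°, lat -81°.
Subsquare n=13, a=0: +13·0.0833333° lon, +0·0.0416667° lat → SW at lon -130.917°, lat -81°.
Extended square 4, 5: +4·0.00833333° lon, +5·0.00416667° lat → SW at lon -130.883°, lat -80.9792°.
Cell spans 0.00833333° lon × 0.00416667° lat.
west -130.88333, east -130.87500.

-130.88333, -130.87500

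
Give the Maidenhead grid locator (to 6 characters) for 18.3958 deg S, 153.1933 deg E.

Add 180° to longitude and 90° to latitude: 333.1933, 71.6042.
Field: 333.1933/20 → 16 → Q, 71.6042/10 → 7 → H; chars QH.
Square: 13.1933/2 → 6, 1.6042/1 → 1; chars 61.
Subsquare: 1.1933/0.0833333 → 14 → o, 0.6042/0.0416667 → 14 → o; chars oo.

QH61oo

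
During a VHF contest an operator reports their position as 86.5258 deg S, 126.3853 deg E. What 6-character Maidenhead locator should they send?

PA33el

Offset from 180°W / 90°S: lon 306.3853°, lat 3.4742°.
Field: lon ⌊306.3853/20⌋ = 15 → P; lat ⌊3.4742/10⌋ = 0 → A.
Square: lon ⌊6.3853/2⌋ = 3; lat ⌊3.4742/1⌋ = 3.
Subsquare: lon ⌊0.3853/0.0833333⌋ = 4 → e; lat ⌊0.4742/0.0416667⌋ = 11 → l.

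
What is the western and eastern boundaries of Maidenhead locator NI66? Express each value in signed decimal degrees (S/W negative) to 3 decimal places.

92.000, 94.000

Field N=13, I=8: +13·20° lon, +8·10° lat → SW at lon 80°, lat -10°.
Square 6, 6: +6·2° lon, +6·1° lat → SW at lon 92°, lat -4°.
Cell spans 2° lon × 1° lat.
west 92.000, east 94.000.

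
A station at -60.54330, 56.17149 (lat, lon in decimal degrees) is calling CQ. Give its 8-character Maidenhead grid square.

LC89ck09

Add 180° to longitude and 90° to latitude: 236.17149, 29.45670.
Field: lon ⌊236.17149/20⌋ = 11 → L; lat ⌊29.45670/10⌋ = 2 → C.
Square: lon ⌊16.17149/2⌋ = 8; lat ⌊9.45670/1⌋ = 9.
Subsquare: lon ⌊0.17149/0.0833333⌋ = 2 → c; lat ⌊0.45670/0.0416667⌋ = 10 → k.
Extended square: lon ⌊0.00482/0.00833333⌋ = 0; lat ⌊0.04003/0.00416667⌋ = 9.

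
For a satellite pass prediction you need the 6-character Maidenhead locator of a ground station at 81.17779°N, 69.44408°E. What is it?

MR41re

Add 180° to longitude and 90° to latitude: 249.4441, 171.1778.
Field: 249.4441/20 → 12 → M, 171.1778/10 → 17 → R; chars MR.
Square: 9.4441/2 → 4, 1.1778/1 → 1; chars 41.
Subsquare: 1.4441/0.0833333 → 17 → r, 0.1778/0.0416667 → 4 → e; chars re.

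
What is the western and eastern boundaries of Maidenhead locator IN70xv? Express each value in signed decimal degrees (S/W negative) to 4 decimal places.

Field I=8, N=13: +8·20° lon, +13·10° lat → SW at lon -20°, lat 40°.
Square 7, 0: +7·2° lon, +0·1° lat → SW at lon -6°, lat 40°.
Subsquare x=23, v=21: +23·0.0833333° lon, +21·0.0416667° lat → SW at lon -4.08333°, lat 40.875°.
Cell spans 0.0833333° lon × 0.0416667° lat.
west -4.0833, east -4.0000.

-4.0833, -4.0000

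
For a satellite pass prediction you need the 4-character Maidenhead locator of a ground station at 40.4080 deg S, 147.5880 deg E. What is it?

Shift to the Maidenhead origin (180°W, 90°S): lon 327.59, lat 49.59.
Field: lon ⌊327.59/20⌋ = 16 → Q; lat ⌊49.59/10⌋ = 4 → E.
Square: lon ⌊7.59/2⌋ = 3; lat ⌊9.59/1⌋ = 9.

QE39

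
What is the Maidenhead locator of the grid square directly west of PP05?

Longitude square 0; −1 → -1, wraps to 9, carry into field.
Longitude field P = 15; −1 → 14 = O.
The latitude characters are unchanged.

OP95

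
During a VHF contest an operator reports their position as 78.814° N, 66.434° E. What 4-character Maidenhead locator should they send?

MQ38

Shift to the Maidenhead origin (180°W, 90°S): lon 246.43, lat 168.81.
Field (20°×10°, letters A–R): lon ⌊246.43/20⌋ = 12 → M; lat ⌊168.81/10⌋ = 16 → Q.
Square (2°×1°, digits 0–9): lon ⌊6.43/2⌋ = 3; lat ⌊8.81/1⌋ = 8.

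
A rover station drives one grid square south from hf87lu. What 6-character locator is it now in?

HF87lt

Latitude subsquare u = 20; −1 → 19 = t.
The longitude characters are unchanged.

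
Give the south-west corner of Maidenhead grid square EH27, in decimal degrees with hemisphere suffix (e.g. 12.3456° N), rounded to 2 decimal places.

Field E=4, H=7: +4·20° lon, +7·10° lat → SW at lon -100°, lat -20°.
Square 2, 7: +2·2° lon, +7·1° lat → SW at lon -96°, lat -13°.
latitude 13.00° S, longitude 96.00° W.

13.00° S, 96.00° W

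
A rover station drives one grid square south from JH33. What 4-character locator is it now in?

JH32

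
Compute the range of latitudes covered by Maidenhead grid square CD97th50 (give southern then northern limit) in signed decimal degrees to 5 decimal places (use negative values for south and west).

-52.70833, -52.70417

Field C=2, D=3: +2·20° lon, +3·10° lat → SW at lon -140°, lat -60°.
Square 9, 7: +9·2° lon, +7·1° lat → SW at lon -122°, lat -53°.
Subsquare t=19, h=7: +19·0.0833333° lon, +7·0.0416667° lat → SW at lon -120.417°, lat -52.7083°.
Extended square 5, 0: +5·0.00833333° lon, +0·0.00416667° lat → SW at lon -120.375°, lat -52.7083°.
Cell spans 0.00833333° lon × 0.00416667° lat.
south -52.70833, north -52.70417.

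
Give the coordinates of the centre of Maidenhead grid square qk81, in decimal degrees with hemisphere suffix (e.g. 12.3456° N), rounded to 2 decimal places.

Field Q=16, K=10: +16·20° lon, +10·10° lat → SW at lon 140°, lat 10°.
Square 8, 1: +8·2° lon, +1·1° lat → SW at lon 156°, lat 11°.
Cell spans 2° lon × 1° lat. Centre is SW corner plus half of each.
latitude 11.50° N, longitude 157.00° E.

11.50° N, 157.00° E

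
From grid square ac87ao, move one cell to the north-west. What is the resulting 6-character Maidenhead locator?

AC77xp

Longitude subsquare a = 0; −1 → -1, wraps to 23 = x, carry into square.
Longitude square 8; −1 → 7.
Latitude subsquare o = 14; +1 → 15 = p.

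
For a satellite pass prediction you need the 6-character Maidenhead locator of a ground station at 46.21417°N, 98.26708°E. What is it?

Add 180° to longitude and 90° to latitude: 278.2671, 136.2142.
Field: lon ⌊278.2671/20⌋ = 13 → N; lat ⌊136.2142/10⌋ = 13 → N.
Square: lon ⌊18.2671/2⌋ = 9; lat ⌊6.2142/1⌋ = 6.
Subsquare: lon ⌊0.2671/0.0833333⌋ = 3 → d; lat ⌊0.2142/0.0416667⌋ = 5 → f.

NN96df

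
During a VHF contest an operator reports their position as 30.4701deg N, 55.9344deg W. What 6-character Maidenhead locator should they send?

GM20al

Add 180° to longitude and 90° to latitude: 124.0656, 120.4701.
Field: 124.0656/20 → 6 → G, 120.4701/10 → 12 → M; chars GM.
Square: 4.0656/2 → 2, 0.4701/1 → 0; chars 20.
Subsquare: 0.0656/0.0833333 → 0 → a, 0.4701/0.0416667 → 11 → l; chars al.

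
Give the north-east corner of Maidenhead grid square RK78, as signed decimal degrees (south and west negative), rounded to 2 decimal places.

19.00, 176.00

Field R=17, K=10: +17·20° lon, +10·10° lat → SW at lon 160°, lat 10°.
Square 7, 8: +7·2° lon, +8·1° lat → SW at lon 174°, lat 18°.
Cell spans 2° lon × 1° lat. NE corner is SW corner plus one full cell.
latitude 19.00, longitude 176.00.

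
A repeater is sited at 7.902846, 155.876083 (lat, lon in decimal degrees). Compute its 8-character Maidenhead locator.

QJ77wv56

Offset from 180°W / 90°S: lon 335.87608°, lat 97.90285°.
Field: lon ⌊335.87608/20⌋ = 16 → Q; lat ⌊97.90285/10⌋ = 9 → J.
Square: lon ⌊15.87608/2⌋ = 7; lat ⌊7.90285/1⌋ = 7.
Subsquare: lon ⌊1.87608/0.0833333⌋ = 22 → w; lat ⌊0.90285/0.0416667⌋ = 21 → v.
Extended square: lon ⌊0.04275/0.00833333⌋ = 5; lat ⌊0.02785/0.00416667⌋ = 6.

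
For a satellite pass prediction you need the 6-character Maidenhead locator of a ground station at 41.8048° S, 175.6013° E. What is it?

Offset from 180°W / 90°S: lon 355.6013°, lat 48.1952°.
Field: 355.6013/20 → 17 → R, 48.1952/10 → 4 → E; chars RE.
Square: 15.6013/2 → 7, 8.1952/1 → 8; chars 78.
Subsquare: 1.6013/0.0833333 → 19 → t, 0.1952/0.0416667 → 4 → e; chars te.

RE78te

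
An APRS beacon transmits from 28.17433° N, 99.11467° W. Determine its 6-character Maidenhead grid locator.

EL08ke

Offset from 180°W / 90°S: lon 80.8853°, lat 118.1743°.
Field: lon ⌊80.8853/20⌋ = 4 → E; lat ⌊118.1743/10⌋ = 11 → L.
Square: lon ⌊0.8853/2⌋ = 0; lat ⌊8.1743/1⌋ = 8.
Subsquare: lon ⌊0.8853/0.0833333⌋ = 10 → k; lat ⌊0.1743/0.0416667⌋ = 4 → e.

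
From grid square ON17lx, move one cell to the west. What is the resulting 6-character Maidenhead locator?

ON17kx

Longitude subsquare l = 11; −1 → 10 = k.
The latitude characters are unchanged.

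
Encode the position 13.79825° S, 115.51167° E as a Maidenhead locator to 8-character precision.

OH76se18

Add 180° to longitude and 90° to latitude: 295.51167, 76.20175.
Field: 295.51167/20 → 14 → O, 76.20175/10 → 7 → H; chars OH.
Square: 15.51167/2 → 7, 6.20175/1 → 6; chars 76.
Subsquare: 1.51167/0.0833333 → 18 → s, 0.20175/0.0416667 → 4 → e; chars se.
Extended square: 0.01167/0.00833333 → 1, 0.03508/0.00416667 → 8; chars 18.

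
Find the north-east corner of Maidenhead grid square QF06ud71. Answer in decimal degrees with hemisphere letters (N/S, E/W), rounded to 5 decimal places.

33.86667° S, 141.73333° E

Field Q=16, F=5: +16·20° lon, +5·10° lat → SW at lon 140°, lat -40°.
Square 0, 6: +0·2° lon, +6·1° lat → SW at lon 140°, lat -34°.
Subsquare u=20, d=3: +20·0.0833333° lon, +3·0.0416667° lat → SW at lon 141.667°, lat -33.875°.
Extended square 7, 1: +7·0.00833333° lon, +1·0.00416667° lat → SW at lon 141.725°, lat -33.8708°.
Cell spans 0.00833333° lon × 0.00416667° lat. NE corner is SW corner plus one full cell.
latitude 33.86667° S, longitude 141.73333° E.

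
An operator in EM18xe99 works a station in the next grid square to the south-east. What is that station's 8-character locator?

EM28ae08

Longitude extended square 9; +1 → 10, wraps to 0, carry into subsquare.
Longitude subsquare x = 23; +1 → 24, wraps to 0 = a, carry into square.
Longitude square 1; +1 → 2.
Latitude extended square 9; −1 → 8.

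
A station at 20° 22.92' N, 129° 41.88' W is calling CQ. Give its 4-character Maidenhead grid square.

Shift to the Maidenhead origin (180°W, 90°S): lon 50.30, lat 110.38.
Field: 50.30/20 → 2 → C, 110.38/10 → 11 → L; chars CL.
Square: 10.30/2 → 5, 0.38/1 → 0; chars 50.

CL50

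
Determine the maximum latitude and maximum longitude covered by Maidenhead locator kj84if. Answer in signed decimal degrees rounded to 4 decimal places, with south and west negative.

4.2500, 36.7500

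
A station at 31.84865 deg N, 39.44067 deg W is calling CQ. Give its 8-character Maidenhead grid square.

HM01gu73

Add 180° to longitude and 90° to latitude: 140.55933, 121.84865.
Field: lon ⌊140.55933/20⌋ = 7 → H; lat ⌊121.84865/10⌋ = 12 → M.
Square: lon ⌊0.55933/2⌋ = 0; lat ⌊1.84865/1⌋ = 1.
Subsquare: lon ⌊0.55933/0.0833333⌋ = 6 → g; lat ⌊0.84865/0.0416667⌋ = 20 → u.
Extended square: lon ⌊0.05933/0.00833333⌋ = 7; lat ⌊0.01532/0.00416667⌋ = 3.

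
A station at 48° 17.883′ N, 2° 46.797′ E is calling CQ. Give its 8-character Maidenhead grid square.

Shift to the Maidenhead origin (180°W, 90°S): lon 182.77995, lat 138.29805.
Field (20°×10°, letters A–R): lon ⌊182.77995/20⌋ = 9 → J; lat ⌊138.29805/10⌋ = 13 → N.
Square (2°×1°, digits 0–9): lon ⌊2.77995/2⌋ = 1; lat ⌊8.29805/1⌋ = 8.
Subsquare (5′×2.5′, letters a–x): lon ⌊0.77995/0.0833333⌋ = 9 → j; lat ⌊0.29805/0.0416667⌋ = 7 → h.
Extended square (30″×15″, digits 0–9): lon ⌊0.02995/0.00833333⌋ = 3; lat ⌊0.00638/0.00416667⌋ = 1.

JN18jh31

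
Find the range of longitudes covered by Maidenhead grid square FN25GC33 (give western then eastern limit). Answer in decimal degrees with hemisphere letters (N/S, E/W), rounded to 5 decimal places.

75.47500° W, 75.46667° W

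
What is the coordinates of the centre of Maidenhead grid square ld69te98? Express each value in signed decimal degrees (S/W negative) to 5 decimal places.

-50.79792, 53.66250

Field L=11, D=3: +11·20° lon, +3·10° lat → SW at lon 40°, lat -60°.
Square 6, 9: +6·2° lon, +9·1° lat → SW at lon 52°, lat -51°.
Subsquare t=19, e=4: +19·0.0833333° lon, +4·0.0416667° lat → SW at lon 53.5833°, lat -50.8333°.
Extended square 9, 8: +9·0.00833333° lon, +8·0.00416667° lat → SW at lon 53.6583°, lat -50.8°.
Cell spans 0.00833333° lon × 0.00416667° lat. Centre is SW corner plus half of each.
latitude -50.79792, longitude 53.66250.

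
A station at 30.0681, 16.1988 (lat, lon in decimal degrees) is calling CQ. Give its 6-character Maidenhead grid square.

JM80cb

Add 180° to longitude and 90° to latitude: 196.1988, 120.0681.
Field (20°×10°, letters A–R): lon ⌊196.1988/20⌋ = 9 → J; lat ⌊120.0681/10⌋ = 12 → M.
Square (2°×1°, digits 0–9): lon ⌊16.1988/2⌋ = 8; lat ⌊0.0681/1⌋ = 0.
Subsquare (5′×2.5′, letters a–x): lon ⌊0.1988/0.0833333⌋ = 2 → c; lat ⌊0.0681/0.0416667⌋ = 1 → b.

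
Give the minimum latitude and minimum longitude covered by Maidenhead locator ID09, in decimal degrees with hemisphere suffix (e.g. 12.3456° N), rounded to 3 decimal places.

Field I=8, D=3: +8·20° lon, +3·10° lat → SW at lon -20°, lat -60°.
Square 0, 9: +0·2° lon, +9·1° lat → SW at lon -20°, lat -51°.
latitude 51.000° S, longitude 20.000° W.

51.000° S, 20.000° W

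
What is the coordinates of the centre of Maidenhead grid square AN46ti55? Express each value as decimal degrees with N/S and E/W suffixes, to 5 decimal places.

46.35625° N, 170.37083° W

Field A=0, N=13: +0·20° lon, +13·10° lat → SW at lon -180°, lat 40°.
Square 4, 6: +4·2° lon, +6·1° lat → SW at lon -172°, lat 46°.
Subsquare t=19, i=8: +19·0.0833333° lon, +8·0.0416667° lat → SW at lon -170.417°, lat 46.3333°.
Extended square 5, 5: +5·0.00833333° lon, +5·0.00416667° lat → SW at lon -170.375°, lat 46.3542°.
Cell spans 0.00833333° lon × 0.00416667° lat. Centre is SW corner plus half of each.
latitude 46.35625° N, longitude 170.37083° W.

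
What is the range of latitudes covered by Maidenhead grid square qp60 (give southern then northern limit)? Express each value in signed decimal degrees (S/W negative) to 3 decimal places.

60.000, 61.000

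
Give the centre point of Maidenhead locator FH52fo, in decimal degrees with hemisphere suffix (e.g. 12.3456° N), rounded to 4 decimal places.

17.3958° S, 69.5417° W

Field F=5, H=7: +5·20° lon, +7·10° lat → SW at lon -80°, lat -20°.
Square 5, 2: +5·2° lon, +2·1° lat → SW at lon -70°, lat -18°.
Subsquare f=5, o=14: +5·0.0833333° lon, +14·0.0416667° lat → SW at lon -69.5833°, lat -17.4167°.
Cell spans 0.0833333° lon × 0.0416667° lat. Centre is SW corner plus half of each.
latitude 17.3958° S, longitude 69.5417° W.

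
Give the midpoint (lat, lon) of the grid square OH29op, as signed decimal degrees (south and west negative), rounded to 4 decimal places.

-10.3542, 105.2083

Field O=14, H=7: +14·20° lon, +7·10° lat → SW at lon 100°, lat -20°.
Square 2, 9: +2·2° lon, +9·1° lat → SW at lon 104°, lat -11°.
Subsquare o=14, p=15: +14·0.0833333° lon, +15·0.0416667° lat → SW at lon 105.167°, lat -10.375°.
Cell spans 0.0833333° lon × 0.0416667° lat. Centre is SW corner plus half of each.
latitude -10.3542, longitude 105.2083.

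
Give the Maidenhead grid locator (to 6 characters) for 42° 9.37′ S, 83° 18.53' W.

EE87iu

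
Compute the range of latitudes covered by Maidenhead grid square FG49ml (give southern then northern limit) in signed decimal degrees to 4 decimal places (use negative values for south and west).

Field F=5, G=6: +5·20° lon, +6·10° lat → SW at lon -80°, lat -30°.
Square 4, 9: +4·2° lon, +9·1° lat → SW at lon -72°, lat -21°.
Subsquare m=12, l=11: +12·0.0833333° lon, +11·0.0416667° lat → SW at lon -71°, lat -20.5417°.
Cell spans 0.0833333° lon × 0.0416667° lat.
south -20.5417, north -20.5000.

-20.5417, -20.5000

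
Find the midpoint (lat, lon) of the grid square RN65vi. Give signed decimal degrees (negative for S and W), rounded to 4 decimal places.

45.3542, 173.7917

Field R=17, N=13: +17·20° lon, +13·10° lat → SW at lon 160°, lat 40°.
Square 6, 5: +6·2° lon, +5·1° lat → SW at lon 172°, lat 45°.
Subsquare v=21, i=8: +21·0.0833333° lon, +8·0.0416667° lat → SW at lon 173.75°, lat 45.3333°.
Cell spans 0.0833333° lon × 0.0416667° lat. Centre is SW corner plus half of each.
latitude 45.3542, longitude 173.7917.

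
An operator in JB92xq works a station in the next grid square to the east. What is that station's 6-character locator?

Longitude subsquare x = 23; +1 → 24, wraps to 0 = a, carry into square.
Longitude square 9; +1 → 10, wraps to 0, carry into field.
Longitude field J = 9; +1 → 10 = K.
The latitude characters are unchanged.

KB02aq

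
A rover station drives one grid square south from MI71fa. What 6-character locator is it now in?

Latitude subsquare a = 0; −1 → -1, wraps to 23 = x, carry into square.
Latitude square 1; −1 → 0.
The longitude characters are unchanged.

MI70fx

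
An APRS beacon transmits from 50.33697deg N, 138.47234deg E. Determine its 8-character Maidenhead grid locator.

PO90fi60

Offset from 180°W / 90°S: lon 318.47234°, lat 140.33697°.
Field: 318.47234/20 → 15 → P, 140.33697/10 → 14 → O; chars PO.
Square: 18.47234/2 → 9, 0.33697/1 → 0; chars 90.
Subsquare: 0.47234/0.0833333 → 5 → f, 0.33697/0.0416667 → 8 → i; chars fi.
Extended square: 0.05567/0.00833333 → 6, 0.00364/0.00416667 → 0; chars 60.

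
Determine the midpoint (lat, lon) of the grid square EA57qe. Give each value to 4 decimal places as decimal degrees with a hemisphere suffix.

82.8125° S, 88.6250° W

Field E=4, A=0: +4·20° lon, +0·10° lat → SW at lon -100°, lat -90°.
Square 5, 7: +5·2° lon, +7·1° lat → SW at lon -90°, lat -83°.
Subsquare q=16, e=4: +16·0.0833333° lon, +4·0.0416667° lat → SW at lon -88.6667°, lat -82.8333°.
Cell spans 0.0833333° lon × 0.0416667° lat. Centre is SW corner plus half of each.
latitude 82.8125° S, longitude 88.6250° W.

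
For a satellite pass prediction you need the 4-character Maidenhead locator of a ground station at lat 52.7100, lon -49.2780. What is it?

GO52

Shift to the Maidenhead origin (180°W, 90°S): lon 130.72, lat 142.71.
Field: 130.72/20 → 6 → G, 142.71/10 → 14 → O; chars GO.
Square: 10.72/2 → 5, 2.71/1 → 2; chars 52.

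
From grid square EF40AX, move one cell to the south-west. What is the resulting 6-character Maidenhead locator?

EF30xw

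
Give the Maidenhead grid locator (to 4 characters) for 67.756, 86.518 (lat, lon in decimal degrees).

NP37

Shift to the Maidenhead origin (180°W, 90°S): lon 266.52, lat 157.76.
Field: 266.52/20 → 13 → N, 157.76/10 → 15 → P; chars NP.
Square: 6.52/2 → 3, 7.76/1 → 7; chars 37.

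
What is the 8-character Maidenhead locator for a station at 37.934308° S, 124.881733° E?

Shift to the Maidenhead origin (180°W, 90°S): lon 304.88173, lat 52.06569.
Field (20°×10°, letters A–R): lon ⌊304.88173/20⌋ = 15 → P; lat ⌊52.06569/10⌋ = 5 → F.
Square (2°×1°, digits 0–9): lon ⌊4.88173/2⌋ = 2; lat ⌊2.06569/1⌋ = 2.
Subsquare (5′×2.5′, letters a–x): lon ⌊0.88173/0.0833333⌋ = 10 → k; lat ⌊0.06569/0.0416667⌋ = 1 → b.
Extended square (30″×15″, digits 0–9): lon ⌊0.04840/0.00833333⌋ = 5; lat ⌊0.02403/0.00416667⌋ = 5.

PF22kb55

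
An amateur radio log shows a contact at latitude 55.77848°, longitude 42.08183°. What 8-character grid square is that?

Add 180° to longitude and 90° to latitude: 222.08183, 145.77848.
Field: 222.08183/20 → 11 → L, 145.77848/10 → 14 → O; chars LO.
Square: 2.08183/2 → 1, 5.77848/1 → 5; chars 15.
Subsquare: 0.08183/0.0833333 → 0 → a, 0.77848/0.0416667 → 18 → s; chars as.
Extended square: 0.08183/0.00833333 → 9, 0.02848/0.00416667 → 6; chars 96.

LO15as96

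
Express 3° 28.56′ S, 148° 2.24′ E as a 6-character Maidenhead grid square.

QI46am

Add 180° to longitude and 90° to latitude: 328.0373, 86.5240.
Field: lon ⌊328.0373/20⌋ = 16 → Q; lat ⌊86.5240/10⌋ = 8 → I.
Square: lon ⌊8.0373/2⌋ = 4; lat ⌊6.5240/1⌋ = 6.
Subsquare: lon ⌊0.0373/0.0833333⌋ = 0 → a; lat ⌊0.5240/0.0416667⌋ = 12 → m.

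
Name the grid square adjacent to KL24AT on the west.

Longitude subsquare a = 0; −1 → -1, wraps to 23 = x, carry into square.
Longitude square 2; −1 → 1.
The latitude characters are unchanged.

KL14xt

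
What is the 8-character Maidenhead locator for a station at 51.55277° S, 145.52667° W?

Offset from 180°W / 90°S: lon 34.47333°, lat 38.44723°.
Field: 34.47333/20 → 1 → B, 38.44723/10 → 3 → D; chars BD.
Square: 14.47333/2 → 7, 8.44723/1 → 8; chars 78.
Subsquare: 0.47333/0.0833333 → 5 → f, 0.44723/0.0416667 → 10 → k; chars fk.
Extended square: 0.05666/0.00833333 → 6, 0.03056/0.00416667 → 7; chars 67.

BD78fk67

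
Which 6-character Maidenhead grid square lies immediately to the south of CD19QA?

Latitude subsquare a = 0; −1 → -1, wraps to 23 = x, carry into square.
Latitude square 9; −1 → 8.
The longitude characters are unchanged.

CD18qx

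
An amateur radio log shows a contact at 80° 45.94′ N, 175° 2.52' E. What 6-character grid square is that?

Add 180° to longitude and 90° to latitude: 355.0420, 170.7657.
Field (20°×10°, letters A–R): 355.0420/20 → 17 → R, 170.7657/10 → 17 → R; chars RR.
Square (2°×1°, digits 0–9): 15.0420/2 → 7, 0.7657/1 → 0; chars 70.
Subsquare (5′×2.5′, letters a–x): 1.0420/0.0833333 → 12 → m, 0.7657/0.0416667 → 18 → s; chars ms.

RR70ms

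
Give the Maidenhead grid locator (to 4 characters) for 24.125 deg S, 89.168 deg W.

Offset from 180°W / 90°S: lon 90.83°, lat 65.88°.
Field (20°×10°, letters A–R): lon ⌊90.83/20⌋ = 4 → E; lat ⌊65.88/10⌋ = 6 → G.
Square (2°×1°, digits 0–9): lon ⌊10.83/2⌋ = 5; lat ⌊5.88/1⌋ = 5.

EG55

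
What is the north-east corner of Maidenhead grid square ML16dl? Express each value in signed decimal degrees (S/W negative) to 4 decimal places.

26.5000, 62.3333

Field M=12, L=11: +12·20° lon, +11·10° lat → SW at lon 60°, lat 20°.
Square 1, 6: +1·2° lon, +6·1° lat → SW at lon 62°, lat 26°.
Subsquare d=3, l=11: +3·0.0833333° lon, +11·0.0416667° lat → SW at lon 62.25°, lat 26.4583°.
Cell spans 0.0833333° lon × 0.0416667° lat. NE corner is SW corner plus one full cell.
latitude 26.5000, longitude 62.3333.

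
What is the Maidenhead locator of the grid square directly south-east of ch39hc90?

Longitude extended square 9; +1 → 10, wraps to 0, carry into subsquare.
Longitude subsquare h = 7; +1 → 8 = i.
Latitude extended square 0; −1 → -1, wraps to 9, carry into subsquare.
Latitude subsquare c = 2; −1 → 1 = b.

CH39ib09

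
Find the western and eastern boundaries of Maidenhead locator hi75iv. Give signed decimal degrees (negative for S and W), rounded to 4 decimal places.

-25.3333, -25.2500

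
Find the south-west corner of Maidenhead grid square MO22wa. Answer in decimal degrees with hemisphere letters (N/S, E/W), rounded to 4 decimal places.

52.0000° N, 65.8333° E

Field M=12, O=14: +12·20° lon, +14·10° lat → SW at lon 60°, lat 50°.
Square 2, 2: +2·2° lon, +2·1° lat → SW at lon 64°, lat 52°.
Subsquare w=22, a=0: +22·0.0833333° lon, +0·0.0416667° lat → SW at lon 65.8333°, lat 52°.
latitude 52.0000° N, longitude 65.8333° E.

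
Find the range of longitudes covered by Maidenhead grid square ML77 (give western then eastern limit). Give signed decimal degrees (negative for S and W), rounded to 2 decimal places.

74.00, 76.00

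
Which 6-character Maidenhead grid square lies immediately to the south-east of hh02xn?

HH12am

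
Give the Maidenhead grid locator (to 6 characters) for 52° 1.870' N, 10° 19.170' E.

Shift to the Maidenhead origin (180°W, 90°S): lon 190.3195, lat 142.0312.
Field: 190.3195/20 → 9 → J, 142.0312/10 → 14 → O; chars JO.
Square: 10.3195/2 → 5, 2.0312/1 → 2; chars 52.
Subsquare: 0.3195/0.0833333 → 3 → d, 0.0312/0.0416667 → 0 → a; chars da.

JO52da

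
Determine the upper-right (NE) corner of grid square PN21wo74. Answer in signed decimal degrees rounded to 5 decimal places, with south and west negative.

Field P=15, N=13: +15·20° lon, +13·10° lat → SW at lon 120°, lat 40°.
Square 2, 1: +2·2° lon, +1·1° lat → SW at lon 124°, lat 41°.
Subsquare w=22, o=14: +22·0.0833333° lon, +14·0.0416667° lat → SW at lon 125.833°, lat 41.5833°.
Extended square 7, 4: +7·0.00833333° lon, +4·0.00416667° lat → SW at lon 125.892°, lat 41.6°.
Cell spans 0.00833333° lon × 0.00416667° lat. NE corner is SW corner plus one full cell.
latitude 41.60417, longitude 125.90000.

41.60417, 125.90000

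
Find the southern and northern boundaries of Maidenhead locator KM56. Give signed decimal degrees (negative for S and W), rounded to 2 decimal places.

Field K=10, M=12: +10·20° lon, +12·10° lat → SW at lon 20°, lat 30°.
Square 5, 6: +5·2° lon, +6·1° lat → SW at lon 30°, lat 36°.
Cell spans 2° lon × 1° lat.
south 36.00, north 37.00.

36.00, 37.00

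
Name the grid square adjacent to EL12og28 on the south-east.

EL12og37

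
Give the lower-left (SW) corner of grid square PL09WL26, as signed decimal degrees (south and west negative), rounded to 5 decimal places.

29.48333, 121.85000

Field P=15, L=11: +15·20° lon, +11·10° lat → SW at lon 120°, lat 20°.
Square 0, 9: +0·2° lon, +9·1° lat → SW at lon 120°, lat 29°.
Subsquare w=22, l=11: +22·0.0833333° lon, +11·0.0416667° lat → SW at lon 121.833°, lat 29.4583°.
Extended square 2, 6: +2·0.00833333° lon, +6·0.00416667° lat → SW at lon 121.85°, lat 29.4833°.
latitude 29.48333, longitude 121.85000.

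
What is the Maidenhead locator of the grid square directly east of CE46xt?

CE56at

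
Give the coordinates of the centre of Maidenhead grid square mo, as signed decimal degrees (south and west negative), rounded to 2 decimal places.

55.00, 70.00

Field M=12, O=14: +12·20° lon, +14·10° lat → SW at lon 60°, lat 50°.
Cell spans 20° lon × 10° lat. Centre is SW corner plus half of each.
latitude 55.00, longitude 70.00.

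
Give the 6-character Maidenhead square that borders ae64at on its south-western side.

Longitude subsquare a = 0; −1 → -1, wraps to 23 = x, carry into square.
Longitude square 6; −1 → 5.
Latitude subsquare t = 19; −1 → 18 = s.

AE54xs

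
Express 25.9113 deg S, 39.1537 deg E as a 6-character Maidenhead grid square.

KG94nc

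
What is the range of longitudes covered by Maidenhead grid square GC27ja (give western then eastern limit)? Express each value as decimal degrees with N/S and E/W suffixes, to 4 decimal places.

Field G=6, C=2: +6·20° lon, +2·10° lat → SW at lon -60°, lat -70°.
Square 2, 7: +2·2° lon, +7·1° lat → SW at lon -56°, lat -63°.
Subsquare j=9, a=0: +9·0.0833333° lon, +0·0.0416667° lat → SW at lon -55.25°, lat -63°.
Cell spans 0.0833333° lon × 0.0416667° lat.
west 55.2500° W, east 55.1667° W.

55.2500° W, 55.1667° W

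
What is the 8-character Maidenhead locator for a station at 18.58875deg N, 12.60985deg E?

JK68ho31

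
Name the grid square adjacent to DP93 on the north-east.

EP04

Longitude square 9; +1 → 10, wraps to 0, carry into field.
Longitude field D = 3; +1 → 4 = E.
Latitude square 3; +1 → 4.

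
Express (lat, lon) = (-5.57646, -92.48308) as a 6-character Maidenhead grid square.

EI34sk

Offset from 180°W / 90°S: lon 87.5169°, lat 84.4235°.
Field: lon ⌊87.5169/20⌋ = 4 → E; lat ⌊84.4235/10⌋ = 8 → I.
Square: lon ⌊7.5169/2⌋ = 3; lat ⌊4.4235/1⌋ = 4.
Subsquare: lon ⌊1.5169/0.0833333⌋ = 18 → s; lat ⌊0.4235/0.0416667⌋ = 10 → k.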